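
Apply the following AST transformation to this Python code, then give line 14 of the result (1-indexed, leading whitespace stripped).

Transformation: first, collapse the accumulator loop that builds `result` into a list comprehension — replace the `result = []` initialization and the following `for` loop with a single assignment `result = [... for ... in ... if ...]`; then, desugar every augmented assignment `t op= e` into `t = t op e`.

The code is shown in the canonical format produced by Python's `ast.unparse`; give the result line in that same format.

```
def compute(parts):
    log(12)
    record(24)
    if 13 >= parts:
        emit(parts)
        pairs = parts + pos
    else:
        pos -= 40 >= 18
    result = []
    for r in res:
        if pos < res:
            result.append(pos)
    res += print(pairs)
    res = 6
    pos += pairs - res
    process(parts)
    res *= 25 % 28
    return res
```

res = res * (25 % 28)

Transformed code:
def compute(parts):
    log(12)
    record(24)
    if 13 >= parts:
        emit(parts)
        pairs = parts + pos
    else:
        pos = pos - (40 >= 18)
    result = [pos for r in res if pos < res]
    res = res + print(pairs)
    res = 6
    pos = pos + (pairs - res)
    process(parts)
    res = res * (25 % 28)
    return res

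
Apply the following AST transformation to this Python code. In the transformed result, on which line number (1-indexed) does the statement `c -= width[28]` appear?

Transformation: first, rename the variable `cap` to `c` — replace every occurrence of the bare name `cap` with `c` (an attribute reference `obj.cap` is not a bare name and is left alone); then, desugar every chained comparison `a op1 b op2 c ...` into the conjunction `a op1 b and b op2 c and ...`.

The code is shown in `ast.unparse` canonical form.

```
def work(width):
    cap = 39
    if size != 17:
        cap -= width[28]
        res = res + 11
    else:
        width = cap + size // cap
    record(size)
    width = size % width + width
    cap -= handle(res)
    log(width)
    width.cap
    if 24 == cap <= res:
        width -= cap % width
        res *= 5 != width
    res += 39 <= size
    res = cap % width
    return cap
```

Transformed code:
def work(width):
    c = 39
    if size != 17:
        c -= width[28]
        res = res + 11
    else:
        width = c + size // c
    record(size)
    width = size % width + width
    c -= handle(res)
    log(width)
    width.cap
    if 24 == c and c <= res:
        width -= c % width
        res *= 5 != width
    res += 39 <= size
    res = c % width
    return c

4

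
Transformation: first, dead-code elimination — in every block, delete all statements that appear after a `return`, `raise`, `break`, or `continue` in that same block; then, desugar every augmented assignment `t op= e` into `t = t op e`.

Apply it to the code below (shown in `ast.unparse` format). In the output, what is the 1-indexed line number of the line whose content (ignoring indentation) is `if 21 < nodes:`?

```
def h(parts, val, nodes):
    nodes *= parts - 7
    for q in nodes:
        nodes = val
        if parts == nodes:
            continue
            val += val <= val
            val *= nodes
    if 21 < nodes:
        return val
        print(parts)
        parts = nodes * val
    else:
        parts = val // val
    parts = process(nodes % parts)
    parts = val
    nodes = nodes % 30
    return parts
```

7

Transformed code:
def h(parts, val, nodes):
    nodes = nodes * (parts - 7)
    for q in nodes:
        nodes = val
        if parts == nodes:
            continue
    if 21 < nodes:
        return val
    else:
        parts = val // val
    parts = process(nodes % parts)
    parts = val
    nodes = nodes % 30
    return parts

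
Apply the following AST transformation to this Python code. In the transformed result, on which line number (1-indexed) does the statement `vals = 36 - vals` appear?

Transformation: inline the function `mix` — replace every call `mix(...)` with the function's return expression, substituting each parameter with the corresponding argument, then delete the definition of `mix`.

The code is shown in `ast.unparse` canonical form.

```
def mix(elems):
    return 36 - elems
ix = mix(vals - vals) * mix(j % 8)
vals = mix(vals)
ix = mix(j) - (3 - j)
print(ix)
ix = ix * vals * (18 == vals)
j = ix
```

2

Transformed code:
ix = (36 - (vals - vals)) * (36 - j % 8)
vals = 36 - vals
ix = 36 - j - (3 - j)
print(ix)
ix = ix * vals * (18 == vals)
j = ix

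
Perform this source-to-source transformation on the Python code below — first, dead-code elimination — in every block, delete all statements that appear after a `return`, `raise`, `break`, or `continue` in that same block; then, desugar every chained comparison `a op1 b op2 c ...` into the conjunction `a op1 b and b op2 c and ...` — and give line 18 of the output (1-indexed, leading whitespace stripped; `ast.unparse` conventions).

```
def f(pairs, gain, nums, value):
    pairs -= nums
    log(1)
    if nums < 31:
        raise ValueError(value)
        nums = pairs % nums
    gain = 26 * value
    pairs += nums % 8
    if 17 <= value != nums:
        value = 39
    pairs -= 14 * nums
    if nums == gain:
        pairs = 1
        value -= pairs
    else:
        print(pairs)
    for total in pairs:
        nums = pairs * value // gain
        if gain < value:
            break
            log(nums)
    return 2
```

if gain < value:

Transformed code:
def f(pairs, gain, nums, value):
    pairs -= nums
    log(1)
    if nums < 31:
        raise ValueError(value)
    gain = 26 * value
    pairs += nums % 8
    if 17 <= value and value != nums:
        value = 39
    pairs -= 14 * nums
    if nums == gain:
        pairs = 1
        value -= pairs
    else:
        print(pairs)
    for total in pairs:
        nums = pairs * value // gain
        if gain < value:
            break
    return 2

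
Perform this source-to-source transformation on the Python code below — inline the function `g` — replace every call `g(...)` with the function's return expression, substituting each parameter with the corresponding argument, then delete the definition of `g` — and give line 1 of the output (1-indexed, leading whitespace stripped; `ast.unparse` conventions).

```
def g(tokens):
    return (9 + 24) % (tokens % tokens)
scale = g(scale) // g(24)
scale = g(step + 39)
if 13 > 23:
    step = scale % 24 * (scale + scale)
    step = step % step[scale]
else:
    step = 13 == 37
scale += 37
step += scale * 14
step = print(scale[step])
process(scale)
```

Transformed code:
scale = (9 + 24) % (scale % scale) // ((9 + 24) % (24 % 24))
scale = (9 + 24) % ((step + 39) % (step + 39))
if 13 > 23:
    step = scale % 24 * (scale + scale)
    step = step % step[scale]
else:
    step = 13 == 37
scale += 37
step += scale * 14
step = print(scale[step])
process(scale)

scale = (9 + 24) % (scale % scale) // ((9 + 24) % (24 % 24))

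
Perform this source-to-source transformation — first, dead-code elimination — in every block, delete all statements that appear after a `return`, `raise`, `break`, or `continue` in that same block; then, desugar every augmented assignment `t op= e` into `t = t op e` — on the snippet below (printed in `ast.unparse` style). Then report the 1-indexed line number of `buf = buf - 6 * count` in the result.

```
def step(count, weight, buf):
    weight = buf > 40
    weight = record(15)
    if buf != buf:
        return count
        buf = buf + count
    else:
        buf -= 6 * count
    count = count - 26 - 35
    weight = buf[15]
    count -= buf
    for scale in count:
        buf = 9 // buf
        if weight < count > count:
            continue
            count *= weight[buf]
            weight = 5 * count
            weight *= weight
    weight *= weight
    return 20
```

7

Transformed code:
def step(count, weight, buf):
    weight = buf > 40
    weight = record(15)
    if buf != buf:
        return count
    else:
        buf = buf - 6 * count
    count = count - 26 - 35
    weight = buf[15]
    count = count - buf
    for scale in count:
        buf = 9 // buf
        if weight < count > count:
            continue
    weight = weight * weight
    return 20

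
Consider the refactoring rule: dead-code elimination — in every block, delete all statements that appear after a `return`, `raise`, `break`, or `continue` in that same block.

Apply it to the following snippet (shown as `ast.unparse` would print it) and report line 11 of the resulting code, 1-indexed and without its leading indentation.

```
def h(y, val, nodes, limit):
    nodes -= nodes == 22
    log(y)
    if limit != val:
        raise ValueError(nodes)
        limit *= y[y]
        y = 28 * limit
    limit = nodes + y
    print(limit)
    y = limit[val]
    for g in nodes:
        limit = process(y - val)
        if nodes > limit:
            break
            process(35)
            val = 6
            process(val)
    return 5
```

Transformed code:
def h(y, val, nodes, limit):
    nodes -= nodes == 22
    log(y)
    if limit != val:
        raise ValueError(nodes)
    limit = nodes + y
    print(limit)
    y = limit[val]
    for g in nodes:
        limit = process(y - val)
        if nodes > limit:
            break
    return 5

if nodes > limit:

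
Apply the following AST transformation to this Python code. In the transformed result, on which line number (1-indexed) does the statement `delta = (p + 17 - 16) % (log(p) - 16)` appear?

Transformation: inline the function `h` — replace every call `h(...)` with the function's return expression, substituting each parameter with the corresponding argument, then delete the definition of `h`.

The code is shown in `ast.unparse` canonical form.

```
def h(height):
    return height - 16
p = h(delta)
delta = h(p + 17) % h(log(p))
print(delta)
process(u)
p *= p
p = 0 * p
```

2

Transformed code:
p = delta - 16
delta = (p + 17 - 16) % (log(p) - 16)
print(delta)
process(u)
p *= p
p = 0 * p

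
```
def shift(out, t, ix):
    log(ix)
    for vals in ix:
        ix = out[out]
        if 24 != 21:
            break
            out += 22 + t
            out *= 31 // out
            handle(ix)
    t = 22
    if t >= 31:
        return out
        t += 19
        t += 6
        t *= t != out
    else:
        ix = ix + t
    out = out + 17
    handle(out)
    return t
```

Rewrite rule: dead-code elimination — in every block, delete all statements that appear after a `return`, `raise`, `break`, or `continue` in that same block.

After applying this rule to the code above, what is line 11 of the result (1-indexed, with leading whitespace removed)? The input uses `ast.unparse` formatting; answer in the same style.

ix = ix + t

Transformed code:
def shift(out, t, ix):
    log(ix)
    for vals in ix:
        ix = out[out]
        if 24 != 21:
            break
    t = 22
    if t >= 31:
        return out
    else:
        ix = ix + t
    out = out + 17
    handle(out)
    return t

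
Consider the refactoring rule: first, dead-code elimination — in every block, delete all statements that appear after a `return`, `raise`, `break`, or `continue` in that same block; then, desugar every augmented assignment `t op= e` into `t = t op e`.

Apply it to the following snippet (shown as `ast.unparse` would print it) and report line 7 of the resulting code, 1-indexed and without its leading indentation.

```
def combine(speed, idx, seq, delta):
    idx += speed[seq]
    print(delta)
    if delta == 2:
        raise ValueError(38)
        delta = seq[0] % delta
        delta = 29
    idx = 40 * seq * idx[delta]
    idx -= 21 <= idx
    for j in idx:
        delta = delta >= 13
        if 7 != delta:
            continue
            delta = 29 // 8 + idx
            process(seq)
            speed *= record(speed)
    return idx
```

Transformed code:
def combine(speed, idx, seq, delta):
    idx = idx + speed[seq]
    print(delta)
    if delta == 2:
        raise ValueError(38)
    idx = 40 * seq * idx[delta]
    idx = idx - (21 <= idx)
    for j in idx:
        delta = delta >= 13
        if 7 != delta:
            continue
    return idx

idx = idx - (21 <= idx)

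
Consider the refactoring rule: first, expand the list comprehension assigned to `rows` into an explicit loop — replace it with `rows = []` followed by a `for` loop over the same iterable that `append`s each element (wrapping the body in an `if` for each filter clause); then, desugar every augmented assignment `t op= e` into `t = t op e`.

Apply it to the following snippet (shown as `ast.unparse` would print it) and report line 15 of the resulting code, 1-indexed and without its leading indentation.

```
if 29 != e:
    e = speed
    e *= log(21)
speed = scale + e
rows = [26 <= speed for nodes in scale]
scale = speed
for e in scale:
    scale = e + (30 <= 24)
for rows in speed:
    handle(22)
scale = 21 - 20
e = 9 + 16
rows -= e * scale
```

Transformed code:
if 29 != e:
    e = speed
    e = e * log(21)
speed = scale + e
rows = []
for nodes in scale:
    rows.append(26 <= speed)
scale = speed
for e in scale:
    scale = e + (30 <= 24)
for rows in speed:
    handle(22)
scale = 21 - 20
e = 9 + 16
rows = rows - e * scale

rows = rows - e * scale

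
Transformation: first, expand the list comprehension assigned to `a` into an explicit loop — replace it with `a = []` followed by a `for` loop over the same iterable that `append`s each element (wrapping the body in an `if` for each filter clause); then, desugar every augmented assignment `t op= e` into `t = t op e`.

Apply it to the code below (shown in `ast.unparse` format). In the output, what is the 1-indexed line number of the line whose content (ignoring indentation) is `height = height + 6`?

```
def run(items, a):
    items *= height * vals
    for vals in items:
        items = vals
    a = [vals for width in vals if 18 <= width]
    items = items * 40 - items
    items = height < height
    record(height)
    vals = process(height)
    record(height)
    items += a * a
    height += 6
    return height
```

15

Transformed code:
def run(items, a):
    items = items * (height * vals)
    for vals in items:
        items = vals
    a = []
    for width in vals:
        if 18 <= width:
            a.append(vals)
    items = items * 40 - items
    items = height < height
    record(height)
    vals = process(height)
    record(height)
    items = items + a * a
    height = height + 6
    return height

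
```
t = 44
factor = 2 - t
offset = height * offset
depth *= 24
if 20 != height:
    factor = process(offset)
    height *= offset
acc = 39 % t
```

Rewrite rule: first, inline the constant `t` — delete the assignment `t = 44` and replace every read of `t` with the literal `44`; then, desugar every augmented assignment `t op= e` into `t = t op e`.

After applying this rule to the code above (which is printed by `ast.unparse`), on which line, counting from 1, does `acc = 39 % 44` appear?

Transformed code:
factor = 2 - 44
offset = height * offset
depth = depth * 24
if 20 != height:
    factor = process(offset)
    height = height * offset
acc = 39 % 44

7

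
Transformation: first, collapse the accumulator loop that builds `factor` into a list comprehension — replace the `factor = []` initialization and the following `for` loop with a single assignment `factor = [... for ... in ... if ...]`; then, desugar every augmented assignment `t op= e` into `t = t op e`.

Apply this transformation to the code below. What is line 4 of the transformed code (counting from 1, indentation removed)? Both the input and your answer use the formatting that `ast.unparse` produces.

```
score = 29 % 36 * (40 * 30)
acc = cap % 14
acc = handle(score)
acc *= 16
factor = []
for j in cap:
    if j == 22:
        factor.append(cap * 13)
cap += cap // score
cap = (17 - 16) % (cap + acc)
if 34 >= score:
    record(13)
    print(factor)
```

Transformed code:
score = 29 % 36 * (40 * 30)
acc = cap % 14
acc = handle(score)
acc = acc * 16
factor = [cap * 13 for j in cap if j == 22]
cap = cap + cap // score
cap = (17 - 16) % (cap + acc)
if 34 >= score:
    record(13)
    print(factor)

acc = acc * 16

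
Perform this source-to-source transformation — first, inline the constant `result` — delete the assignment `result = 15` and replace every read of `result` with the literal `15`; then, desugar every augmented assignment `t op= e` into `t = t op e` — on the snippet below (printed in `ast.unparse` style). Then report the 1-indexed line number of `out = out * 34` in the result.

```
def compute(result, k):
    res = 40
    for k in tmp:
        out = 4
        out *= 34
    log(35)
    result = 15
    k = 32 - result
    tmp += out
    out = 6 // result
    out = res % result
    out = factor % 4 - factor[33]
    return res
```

5

Transformed code:
def compute(result, k):
    res = 40
    for k in tmp:
        out = 4
        out = out * 34
    log(35)
    k = 32 - 15
    tmp = tmp + out
    out = 6 // 15
    out = res % 15
    out = factor % 4 - factor[33]
    return res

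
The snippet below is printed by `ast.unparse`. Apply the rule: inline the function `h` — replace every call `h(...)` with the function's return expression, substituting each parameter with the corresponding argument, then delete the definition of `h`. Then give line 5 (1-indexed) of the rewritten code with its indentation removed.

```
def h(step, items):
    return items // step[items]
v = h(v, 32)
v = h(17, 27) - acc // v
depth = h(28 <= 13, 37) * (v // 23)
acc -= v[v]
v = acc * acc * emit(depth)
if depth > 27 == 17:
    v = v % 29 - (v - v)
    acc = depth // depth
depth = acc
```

Transformed code:
v = 32 // v[32]
v = 27 // 17[27] - acc // v
depth = 37 // (28 <= 13)[37] * (v // 23)
acc -= v[v]
v = acc * acc * emit(depth)
if depth > 27 == 17:
    v = v % 29 - (v - v)
    acc = depth // depth
depth = acc

v = acc * acc * emit(depth)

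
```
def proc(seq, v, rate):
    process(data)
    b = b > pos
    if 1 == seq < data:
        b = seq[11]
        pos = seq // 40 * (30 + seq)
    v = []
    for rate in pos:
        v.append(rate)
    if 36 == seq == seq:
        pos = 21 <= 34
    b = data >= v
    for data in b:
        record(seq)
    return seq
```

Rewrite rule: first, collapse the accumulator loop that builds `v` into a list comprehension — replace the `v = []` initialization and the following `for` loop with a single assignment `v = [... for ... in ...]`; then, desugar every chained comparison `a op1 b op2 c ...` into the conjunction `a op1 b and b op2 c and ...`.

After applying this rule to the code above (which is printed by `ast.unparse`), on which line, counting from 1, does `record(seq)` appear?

Transformed code:
def proc(seq, v, rate):
    process(data)
    b = b > pos
    if 1 == seq and seq < data:
        b = seq[11]
        pos = seq // 40 * (30 + seq)
    v = [rate for rate in pos]
    if 36 == seq and seq == seq:
        pos = 21 <= 34
    b = data >= v
    for data in b:
        record(seq)
    return seq

12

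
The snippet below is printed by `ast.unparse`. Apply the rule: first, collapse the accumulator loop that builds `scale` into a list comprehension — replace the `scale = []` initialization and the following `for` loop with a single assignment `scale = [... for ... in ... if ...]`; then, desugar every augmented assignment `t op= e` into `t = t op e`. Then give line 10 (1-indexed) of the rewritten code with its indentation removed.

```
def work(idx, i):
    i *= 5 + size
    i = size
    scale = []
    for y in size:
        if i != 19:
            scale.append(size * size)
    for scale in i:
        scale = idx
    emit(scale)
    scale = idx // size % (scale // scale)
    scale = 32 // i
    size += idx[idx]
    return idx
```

size = size + idx[idx]

Transformed code:
def work(idx, i):
    i = i * (5 + size)
    i = size
    scale = [size * size for y in size if i != 19]
    for scale in i:
        scale = idx
    emit(scale)
    scale = idx // size % (scale // scale)
    scale = 32 // i
    size = size + idx[idx]
    return idx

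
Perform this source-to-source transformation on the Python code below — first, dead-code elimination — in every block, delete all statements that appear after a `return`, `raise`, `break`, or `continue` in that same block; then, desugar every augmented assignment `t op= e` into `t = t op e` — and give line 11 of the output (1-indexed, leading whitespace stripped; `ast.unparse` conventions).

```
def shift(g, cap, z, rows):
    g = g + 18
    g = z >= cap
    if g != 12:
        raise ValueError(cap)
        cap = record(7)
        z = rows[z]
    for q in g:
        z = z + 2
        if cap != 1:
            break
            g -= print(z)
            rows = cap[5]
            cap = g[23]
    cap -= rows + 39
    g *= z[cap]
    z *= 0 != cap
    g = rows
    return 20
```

Transformed code:
def shift(g, cap, z, rows):
    g = g + 18
    g = z >= cap
    if g != 12:
        raise ValueError(cap)
    for q in g:
        z = z + 2
        if cap != 1:
            break
    cap = cap - (rows + 39)
    g = g * z[cap]
    z = z * (0 != cap)
    g = rows
    return 20

g = g * z[cap]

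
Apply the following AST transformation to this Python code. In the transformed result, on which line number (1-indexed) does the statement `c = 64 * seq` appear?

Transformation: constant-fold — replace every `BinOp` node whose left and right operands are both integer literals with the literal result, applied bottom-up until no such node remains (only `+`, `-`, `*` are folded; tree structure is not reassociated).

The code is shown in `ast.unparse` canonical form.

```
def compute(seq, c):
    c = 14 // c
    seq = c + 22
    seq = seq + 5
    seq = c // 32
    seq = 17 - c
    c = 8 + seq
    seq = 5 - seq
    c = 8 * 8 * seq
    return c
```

Transformed code:
def compute(seq, c):
    c = 14 // c
    seq = c + 22
    seq = seq + 5
    seq = c // 32
    seq = 17 - c
    c = 8 + seq
    seq = 5 - seq
    c = 64 * seq
    return c

9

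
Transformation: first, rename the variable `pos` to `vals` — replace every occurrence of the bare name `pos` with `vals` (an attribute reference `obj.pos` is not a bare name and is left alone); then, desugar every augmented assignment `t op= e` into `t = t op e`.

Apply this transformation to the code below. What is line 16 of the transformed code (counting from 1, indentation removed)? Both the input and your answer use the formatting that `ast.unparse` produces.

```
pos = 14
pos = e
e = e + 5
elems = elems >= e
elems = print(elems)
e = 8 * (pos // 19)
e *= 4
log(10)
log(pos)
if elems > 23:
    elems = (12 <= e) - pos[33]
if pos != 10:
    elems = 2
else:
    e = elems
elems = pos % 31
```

elems = vals % 31

Transformed code:
vals = 14
vals = e
e = e + 5
elems = elems >= e
elems = print(elems)
e = 8 * (vals // 19)
e = e * 4
log(10)
log(vals)
if elems > 23:
    elems = (12 <= e) - vals[33]
if vals != 10:
    elems = 2
else:
    e = elems
elems = vals % 31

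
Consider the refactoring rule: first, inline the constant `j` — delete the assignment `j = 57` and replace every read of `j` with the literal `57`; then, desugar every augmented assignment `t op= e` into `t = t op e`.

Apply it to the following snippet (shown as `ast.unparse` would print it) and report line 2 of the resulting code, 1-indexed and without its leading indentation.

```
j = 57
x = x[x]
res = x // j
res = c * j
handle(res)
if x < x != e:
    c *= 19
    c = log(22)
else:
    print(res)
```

res = x // 57

Transformed code:
x = x[x]
res = x // 57
res = c * 57
handle(res)
if x < x != e:
    c = c * 19
    c = log(22)
else:
    print(res)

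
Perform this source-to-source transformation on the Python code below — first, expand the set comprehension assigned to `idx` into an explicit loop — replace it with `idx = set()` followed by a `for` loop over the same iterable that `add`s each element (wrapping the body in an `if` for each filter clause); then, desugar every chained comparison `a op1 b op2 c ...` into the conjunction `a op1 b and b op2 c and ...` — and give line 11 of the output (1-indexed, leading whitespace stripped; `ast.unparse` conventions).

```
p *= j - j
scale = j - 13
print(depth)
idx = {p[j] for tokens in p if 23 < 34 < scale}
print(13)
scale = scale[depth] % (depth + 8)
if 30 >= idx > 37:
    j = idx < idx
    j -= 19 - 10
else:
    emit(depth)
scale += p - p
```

j = idx < idx

Transformed code:
p *= j - j
scale = j - 13
print(depth)
idx = set()
for tokens in p:
    if 23 < 34 and 34 < scale:
        idx.add(p[j])
print(13)
scale = scale[depth] % (depth + 8)
if 30 >= idx and idx > 37:
    j = idx < idx
    j -= 19 - 10
else:
    emit(depth)
scale += p - p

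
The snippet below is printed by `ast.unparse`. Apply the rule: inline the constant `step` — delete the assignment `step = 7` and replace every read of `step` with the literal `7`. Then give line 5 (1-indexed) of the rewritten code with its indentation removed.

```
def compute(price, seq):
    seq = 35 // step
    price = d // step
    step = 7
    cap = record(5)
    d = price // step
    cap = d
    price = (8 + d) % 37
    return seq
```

d = price // 7

Transformed code:
def compute(price, seq):
    seq = 35 // 7
    price = d // 7
    cap = record(5)
    d = price // 7
    cap = d
    price = (8 + d) % 37
    return seq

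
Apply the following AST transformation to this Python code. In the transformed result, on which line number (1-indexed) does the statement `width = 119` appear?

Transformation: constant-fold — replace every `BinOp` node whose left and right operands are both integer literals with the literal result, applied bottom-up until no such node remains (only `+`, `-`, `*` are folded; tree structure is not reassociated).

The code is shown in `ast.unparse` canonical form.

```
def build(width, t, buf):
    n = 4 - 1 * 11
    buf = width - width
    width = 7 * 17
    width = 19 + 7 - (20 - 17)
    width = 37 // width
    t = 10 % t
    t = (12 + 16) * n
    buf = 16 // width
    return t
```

Transformed code:
def build(width, t, buf):
    n = -7
    buf = width - width
    width = 119
    width = 23
    width = 37 // width
    t = 10 % t
    t = 28 * n
    buf = 16 // width
    return t

4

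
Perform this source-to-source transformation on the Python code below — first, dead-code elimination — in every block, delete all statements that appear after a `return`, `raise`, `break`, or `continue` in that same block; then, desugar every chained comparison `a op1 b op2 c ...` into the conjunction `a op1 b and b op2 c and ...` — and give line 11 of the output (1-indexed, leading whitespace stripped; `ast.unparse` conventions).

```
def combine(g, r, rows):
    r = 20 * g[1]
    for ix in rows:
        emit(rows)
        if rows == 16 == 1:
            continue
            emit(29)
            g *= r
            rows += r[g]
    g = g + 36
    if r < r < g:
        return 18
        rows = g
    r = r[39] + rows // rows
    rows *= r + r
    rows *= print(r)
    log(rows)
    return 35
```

Transformed code:
def combine(g, r, rows):
    r = 20 * g[1]
    for ix in rows:
        emit(rows)
        if rows == 16 and 16 == 1:
            continue
    g = g + 36
    if r < r and r < g:
        return 18
    r = r[39] + rows // rows
    rows *= r + r
    rows *= print(r)
    log(rows)
    return 35

rows *= r + r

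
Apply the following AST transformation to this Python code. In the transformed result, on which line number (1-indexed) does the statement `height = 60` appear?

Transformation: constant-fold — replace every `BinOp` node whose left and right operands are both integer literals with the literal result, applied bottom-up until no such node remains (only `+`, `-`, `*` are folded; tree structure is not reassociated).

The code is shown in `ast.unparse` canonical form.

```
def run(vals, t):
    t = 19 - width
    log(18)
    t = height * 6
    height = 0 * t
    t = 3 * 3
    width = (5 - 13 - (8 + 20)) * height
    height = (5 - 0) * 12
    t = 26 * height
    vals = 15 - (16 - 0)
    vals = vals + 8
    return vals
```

Transformed code:
def run(vals, t):
    t = 19 - width
    log(18)
    t = height * 6
    height = 0 * t
    t = 9
    width = -36 * height
    height = 60
    t = 26 * height
    vals = -1
    vals = vals + 8
    return vals

8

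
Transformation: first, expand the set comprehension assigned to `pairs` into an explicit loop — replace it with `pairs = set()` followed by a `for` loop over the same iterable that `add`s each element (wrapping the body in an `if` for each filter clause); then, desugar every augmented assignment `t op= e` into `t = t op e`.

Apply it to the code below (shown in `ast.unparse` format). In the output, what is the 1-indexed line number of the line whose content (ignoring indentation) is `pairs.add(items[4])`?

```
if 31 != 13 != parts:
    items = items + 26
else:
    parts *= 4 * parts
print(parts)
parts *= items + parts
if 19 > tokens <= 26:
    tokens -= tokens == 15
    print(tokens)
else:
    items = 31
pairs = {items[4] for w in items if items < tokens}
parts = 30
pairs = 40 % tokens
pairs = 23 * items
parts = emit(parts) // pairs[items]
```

15

Transformed code:
if 31 != 13 != parts:
    items = items + 26
else:
    parts = parts * (4 * parts)
print(parts)
parts = parts * (items + parts)
if 19 > tokens <= 26:
    tokens = tokens - (tokens == 15)
    print(tokens)
else:
    items = 31
pairs = set()
for w in items:
    if items < tokens:
        pairs.add(items[4])
parts = 30
pairs = 40 % tokens
pairs = 23 * items
parts = emit(parts) // pairs[items]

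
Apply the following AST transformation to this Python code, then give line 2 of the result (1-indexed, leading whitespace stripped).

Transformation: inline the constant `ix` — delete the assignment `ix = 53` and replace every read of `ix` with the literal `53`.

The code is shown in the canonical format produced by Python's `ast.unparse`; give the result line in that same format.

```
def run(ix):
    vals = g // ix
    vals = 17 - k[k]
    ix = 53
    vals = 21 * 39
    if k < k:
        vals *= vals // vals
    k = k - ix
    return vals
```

Transformed code:
def run(ix):
    vals = g // 53
    vals = 17 - k[k]
    vals = 21 * 39
    if k < k:
        vals *= vals // vals
    k = k - 53
    return vals

vals = g // 53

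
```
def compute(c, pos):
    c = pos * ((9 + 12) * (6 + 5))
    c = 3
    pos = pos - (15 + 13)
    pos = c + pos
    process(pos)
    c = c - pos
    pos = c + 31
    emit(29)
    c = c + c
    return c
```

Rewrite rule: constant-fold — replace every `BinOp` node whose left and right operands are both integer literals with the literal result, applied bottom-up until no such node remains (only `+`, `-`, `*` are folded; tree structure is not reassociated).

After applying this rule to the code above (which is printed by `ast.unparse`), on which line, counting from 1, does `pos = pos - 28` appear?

4

Transformed code:
def compute(c, pos):
    c = pos * 231
    c = 3
    pos = pos - 28
    pos = c + pos
    process(pos)
    c = c - pos
    pos = c + 31
    emit(29)
    c = c + c
    return c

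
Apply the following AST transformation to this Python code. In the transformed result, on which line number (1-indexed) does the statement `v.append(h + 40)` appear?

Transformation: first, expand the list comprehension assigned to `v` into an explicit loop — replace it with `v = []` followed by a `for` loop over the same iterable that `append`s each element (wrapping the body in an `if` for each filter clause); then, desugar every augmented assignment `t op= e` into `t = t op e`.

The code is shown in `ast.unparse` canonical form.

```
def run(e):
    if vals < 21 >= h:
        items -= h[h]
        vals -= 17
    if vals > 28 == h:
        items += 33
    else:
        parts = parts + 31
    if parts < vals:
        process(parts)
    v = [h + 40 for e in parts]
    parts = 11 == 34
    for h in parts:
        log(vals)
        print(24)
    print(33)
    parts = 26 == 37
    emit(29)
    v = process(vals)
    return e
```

13

Transformed code:
def run(e):
    if vals < 21 >= h:
        items = items - h[h]
        vals = vals - 17
    if vals > 28 == h:
        items = items + 33
    else:
        parts = parts + 31
    if parts < vals:
        process(parts)
    v = []
    for e in parts:
        v.append(h + 40)
    parts = 11 == 34
    for h in parts:
        log(vals)
        print(24)
    print(33)
    parts = 26 == 37
    emit(29)
    v = process(vals)
    return e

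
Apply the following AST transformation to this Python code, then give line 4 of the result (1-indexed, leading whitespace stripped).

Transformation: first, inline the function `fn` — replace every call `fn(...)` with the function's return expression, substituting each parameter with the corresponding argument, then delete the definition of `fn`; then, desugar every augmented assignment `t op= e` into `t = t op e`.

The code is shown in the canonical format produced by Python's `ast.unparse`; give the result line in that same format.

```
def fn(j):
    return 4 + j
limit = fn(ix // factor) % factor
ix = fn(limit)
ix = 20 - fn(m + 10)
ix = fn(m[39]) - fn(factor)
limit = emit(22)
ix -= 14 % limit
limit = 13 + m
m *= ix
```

Transformed code:
limit = (4 + ix // factor) % factor
ix = 4 + limit
ix = 20 - (4 + (m + 10))
ix = 4 + m[39] - (4 + factor)
limit = emit(22)
ix = ix - 14 % limit
limit = 13 + m
m = m * ix

ix = 4 + m[39] - (4 + factor)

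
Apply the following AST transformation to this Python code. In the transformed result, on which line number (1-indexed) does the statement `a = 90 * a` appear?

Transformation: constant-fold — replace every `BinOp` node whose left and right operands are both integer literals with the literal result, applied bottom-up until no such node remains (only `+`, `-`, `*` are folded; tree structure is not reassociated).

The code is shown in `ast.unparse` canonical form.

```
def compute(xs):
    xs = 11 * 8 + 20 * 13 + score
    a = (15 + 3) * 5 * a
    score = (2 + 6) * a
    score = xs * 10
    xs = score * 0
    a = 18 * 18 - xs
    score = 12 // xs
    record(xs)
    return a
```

Transformed code:
def compute(xs):
    xs = 348 + score
    a = 90 * a
    score = 8 * a
    score = xs * 10
    xs = score * 0
    a = 324 - xs
    score = 12 // xs
    record(xs)
    return a

3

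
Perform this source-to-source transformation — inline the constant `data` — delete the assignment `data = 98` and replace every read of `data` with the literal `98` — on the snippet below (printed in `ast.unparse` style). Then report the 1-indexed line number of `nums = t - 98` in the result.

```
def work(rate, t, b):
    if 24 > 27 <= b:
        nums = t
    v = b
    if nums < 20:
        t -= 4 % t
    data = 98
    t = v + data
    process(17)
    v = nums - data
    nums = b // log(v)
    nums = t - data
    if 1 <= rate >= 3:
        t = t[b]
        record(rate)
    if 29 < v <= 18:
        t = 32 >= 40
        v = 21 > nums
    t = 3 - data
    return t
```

11

Transformed code:
def work(rate, t, b):
    if 24 > 27 <= b:
        nums = t
    v = b
    if nums < 20:
        t -= 4 % t
    t = v + 98
    process(17)
    v = nums - 98
    nums = b // log(v)
    nums = t - 98
    if 1 <= rate >= 3:
        t = t[b]
        record(rate)
    if 29 < v <= 18:
        t = 32 >= 40
        v = 21 > nums
    t = 3 - 98
    return t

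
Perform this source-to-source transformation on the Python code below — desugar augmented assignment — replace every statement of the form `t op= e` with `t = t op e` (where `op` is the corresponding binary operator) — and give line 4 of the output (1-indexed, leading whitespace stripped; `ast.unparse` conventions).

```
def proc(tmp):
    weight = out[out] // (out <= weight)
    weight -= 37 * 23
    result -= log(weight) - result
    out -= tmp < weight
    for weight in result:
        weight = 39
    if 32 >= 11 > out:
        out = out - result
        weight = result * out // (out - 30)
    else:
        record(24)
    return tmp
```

result = result - (log(weight) - result)

Transformed code:
def proc(tmp):
    weight = out[out] // (out <= weight)
    weight = weight - 37 * 23
    result = result - (log(weight) - result)
    out = out - (tmp < weight)
    for weight in result:
        weight = 39
    if 32 >= 11 > out:
        out = out - result
        weight = result * out // (out - 30)
    else:
        record(24)
    return tmp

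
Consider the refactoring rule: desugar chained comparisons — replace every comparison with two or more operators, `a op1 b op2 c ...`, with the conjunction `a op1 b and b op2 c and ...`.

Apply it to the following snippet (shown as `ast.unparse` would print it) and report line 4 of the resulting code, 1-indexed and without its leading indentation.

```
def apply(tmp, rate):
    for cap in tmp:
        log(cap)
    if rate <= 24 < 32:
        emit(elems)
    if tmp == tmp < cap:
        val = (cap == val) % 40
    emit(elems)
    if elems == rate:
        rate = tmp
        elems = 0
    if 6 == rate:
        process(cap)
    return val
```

if rate <= 24 and 24 < 32:

Transformed code:
def apply(tmp, rate):
    for cap in tmp:
        log(cap)
    if rate <= 24 and 24 < 32:
        emit(elems)
    if tmp == tmp and tmp < cap:
        val = (cap == val) % 40
    emit(elems)
    if elems == rate:
        rate = tmp
        elems = 0
    if 6 == rate:
        process(cap)
    return val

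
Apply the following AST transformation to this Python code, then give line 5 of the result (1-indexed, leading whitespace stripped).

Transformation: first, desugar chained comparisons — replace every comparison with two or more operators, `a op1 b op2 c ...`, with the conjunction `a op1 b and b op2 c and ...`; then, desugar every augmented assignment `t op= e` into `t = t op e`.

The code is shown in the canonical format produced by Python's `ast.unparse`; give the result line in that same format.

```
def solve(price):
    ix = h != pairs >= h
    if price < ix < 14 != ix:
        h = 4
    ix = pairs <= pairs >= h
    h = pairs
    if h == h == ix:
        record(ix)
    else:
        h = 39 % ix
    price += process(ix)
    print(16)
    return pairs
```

ix = pairs <= pairs and pairs >= h

Transformed code:
def solve(price):
    ix = h != pairs and pairs >= h
    if price < ix and ix < 14 and (14 != ix):
        h = 4
    ix = pairs <= pairs and pairs >= h
    h = pairs
    if h == h and h == ix:
        record(ix)
    else:
        h = 39 % ix
    price = price + process(ix)
    print(16)
    return pairs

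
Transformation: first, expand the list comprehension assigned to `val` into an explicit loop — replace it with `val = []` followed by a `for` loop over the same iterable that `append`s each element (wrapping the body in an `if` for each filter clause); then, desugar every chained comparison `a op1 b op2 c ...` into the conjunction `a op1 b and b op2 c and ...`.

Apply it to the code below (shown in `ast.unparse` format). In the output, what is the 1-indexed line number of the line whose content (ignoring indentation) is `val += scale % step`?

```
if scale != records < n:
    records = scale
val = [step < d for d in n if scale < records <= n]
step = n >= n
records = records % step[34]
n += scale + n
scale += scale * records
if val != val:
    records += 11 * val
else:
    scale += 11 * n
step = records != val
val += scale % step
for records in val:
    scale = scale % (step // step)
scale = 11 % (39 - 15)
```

Transformed code:
if scale != records and records < n:
    records = scale
val = []
for d in n:
    if scale < records and records <= n:
        val.append(step < d)
step = n >= n
records = records % step[34]
n += scale + n
scale += scale * records
if val != val:
    records += 11 * val
else:
    scale += 11 * n
step = records != val
val += scale % step
for records in val:
    scale = scale % (step // step)
scale = 11 % (39 - 15)

16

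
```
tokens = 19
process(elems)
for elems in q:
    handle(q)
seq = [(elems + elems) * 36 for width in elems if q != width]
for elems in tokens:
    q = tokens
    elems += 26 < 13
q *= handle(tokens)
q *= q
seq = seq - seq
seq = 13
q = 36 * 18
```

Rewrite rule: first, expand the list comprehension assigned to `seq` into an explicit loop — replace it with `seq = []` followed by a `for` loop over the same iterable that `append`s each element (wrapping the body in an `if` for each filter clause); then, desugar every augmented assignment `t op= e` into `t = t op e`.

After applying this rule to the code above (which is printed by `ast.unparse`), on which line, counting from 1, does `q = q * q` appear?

13

Transformed code:
tokens = 19
process(elems)
for elems in q:
    handle(q)
seq = []
for width in elems:
    if q != width:
        seq.append((elems + elems) * 36)
for elems in tokens:
    q = tokens
    elems = elems + (26 < 13)
q = q * handle(tokens)
q = q * q
seq = seq - seq
seq = 13
q = 36 * 18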